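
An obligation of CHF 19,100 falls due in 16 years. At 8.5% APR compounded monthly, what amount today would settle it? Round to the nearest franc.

CHF 4,926

With 12 periods per year: i = 0.00708333, n = 192.
PV = FV·(1+i)^(−n) = 19,100 × 0.257894 = 4,925.7787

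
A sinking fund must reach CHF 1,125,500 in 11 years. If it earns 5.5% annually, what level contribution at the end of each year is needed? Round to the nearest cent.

PMT = 1.1255e+06 / ( [(1+0.055)^11 − 1] / 0.055 ) = 1.1255e+06 / 14.583498 = 77,176.2701

CHF 77,176.27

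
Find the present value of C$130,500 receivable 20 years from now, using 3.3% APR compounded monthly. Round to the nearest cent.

C$67,510.22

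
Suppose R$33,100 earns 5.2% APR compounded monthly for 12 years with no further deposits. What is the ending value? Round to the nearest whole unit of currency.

Periodic rate i = 0.052/12 = 0.00433333; n = 12 × 12 = 144 periods.
33,100 × (1+0.00433333)^144 = 33,100 × 1.863864 = 61,693.9071

R$61,694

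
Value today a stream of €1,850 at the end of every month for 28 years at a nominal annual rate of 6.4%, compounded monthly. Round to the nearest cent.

i = 0.064/12 = 0.00533333 per month; n = 28·12 = 336.
PV = 1850 × [1 − (1+0.00533333)^(−336)] / 0.00533333 = 1850 × 156.108392 = 288,800.5256

€288,800.53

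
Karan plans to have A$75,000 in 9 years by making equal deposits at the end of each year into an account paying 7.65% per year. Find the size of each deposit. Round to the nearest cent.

A$6,094.32

FV-annuity factor = 12.306542; PMT = 75000 / 12.306542 = 6,094.3198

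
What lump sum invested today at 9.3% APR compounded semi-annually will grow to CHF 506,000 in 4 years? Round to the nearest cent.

CHF 351,752.06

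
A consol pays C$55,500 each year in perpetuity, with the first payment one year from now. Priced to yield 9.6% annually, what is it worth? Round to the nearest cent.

C$578,125.00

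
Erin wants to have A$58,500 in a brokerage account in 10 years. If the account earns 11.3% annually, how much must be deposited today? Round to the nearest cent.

A$20,054.15

PV = 58,500 / (1 + 0.113)^10 = 58,500 / 2.917102 = 20,054.1483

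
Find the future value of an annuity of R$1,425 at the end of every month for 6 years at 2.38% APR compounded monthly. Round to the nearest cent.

R$110,169.95

Periodic rate i = 0.0238/12 = 0.00198333; n = 6 × 12 = 72 periods.
Accumulation factor s(72|0.00198333) = 77.312248; FV = 1425 × 77.312248 = 110,169.9537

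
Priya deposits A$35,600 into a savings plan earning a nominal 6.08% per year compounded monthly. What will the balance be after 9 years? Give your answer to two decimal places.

Periodic rate i = 0.0608/12 = 0.00506667; n = 9 × 12 = 108 periods.
FV = 35,600 × (1 + 0.00506667)^108 = 61,446.3270

A$61,446.33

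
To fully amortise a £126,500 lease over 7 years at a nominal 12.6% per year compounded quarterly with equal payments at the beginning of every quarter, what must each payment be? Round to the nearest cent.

£6,656.15

i = 0.126/4 = 0.0315 per quarter; n = 7·4 = 28.
PMT = 126500 / ( [1 − (1+0.0315)^(−28)] / 0.0315 × (1+i) ) = 126500 / 19.004974 = 6,656.1523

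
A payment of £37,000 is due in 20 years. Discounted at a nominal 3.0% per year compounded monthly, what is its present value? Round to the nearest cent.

With 12 periods per year: i = 0.0025, n = 240.
PV = 37,000 / (1 + 0.0025)^240 = 37,000 / 1.820755 = 20,321.2404

£20,321.24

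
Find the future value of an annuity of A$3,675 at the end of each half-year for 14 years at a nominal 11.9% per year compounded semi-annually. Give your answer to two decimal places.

A$249,813.65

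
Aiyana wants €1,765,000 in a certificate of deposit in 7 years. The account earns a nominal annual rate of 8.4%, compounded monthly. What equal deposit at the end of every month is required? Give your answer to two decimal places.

€15,507.72

With 12 periods per year: i = 0.007, n = 84.
FV-annuity factor = 113.814261; PMT = 1.765e+06 / 113.814261 = 15,507.7227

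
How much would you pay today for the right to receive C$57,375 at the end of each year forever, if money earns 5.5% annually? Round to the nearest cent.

C$1,043,181.82

PV = PMT / i = 57375 / 0.055 = 1,043,181.8182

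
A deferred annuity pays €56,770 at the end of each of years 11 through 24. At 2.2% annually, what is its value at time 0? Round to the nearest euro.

€545,163

Value one period before first payment (t=10): 56770 × [1 − (1+0.022)^(−14)] / 0.022 = 56770 × 11.937573 = 677,696.0388
Discount back 10 years: 677,696.0388 × (1+0.022)^(−10) = 677,696.0388 × 0.804435 = 545,162.5185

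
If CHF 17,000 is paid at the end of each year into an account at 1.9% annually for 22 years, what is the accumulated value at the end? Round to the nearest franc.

Accumulation factor s(22|0.019) = 26.998739; FV = 17000 × 26.998739 = 458,978.5549

CHF 458,979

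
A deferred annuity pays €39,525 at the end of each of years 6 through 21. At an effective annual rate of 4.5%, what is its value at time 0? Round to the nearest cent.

€356,307.88

PV at t=5 (ordinary 16-year annuity): 39525 × a(16|0.045) = 39525 × 11.234015 = 444,024.4448
Discount back 5 years: 444,024.4448 × (1+0.045)^(−5) = 444,024.4448 × 0.802451 = 356,307.8804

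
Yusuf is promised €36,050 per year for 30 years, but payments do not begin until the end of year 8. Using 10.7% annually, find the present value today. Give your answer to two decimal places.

Value one period before first payment (t=7): 36050 × [1 − (1+0.107)^(−30)] / 0.107 = 36050 × 8.903015 = 320,953.6836
Discount back 7 years: 320,953.6836 × (1+0.107)^(−7) = 320,953.6836 × 0.490870 = 157,546.5939

€157,546.59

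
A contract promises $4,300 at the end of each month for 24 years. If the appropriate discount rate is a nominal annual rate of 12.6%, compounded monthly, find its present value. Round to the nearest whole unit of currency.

Periodic rate i = 0.126/12 = 0.0105; n = 24 × 12 = 288 periods.
Annuity factor a(288|0.0105) = 90.535353; PV = 4300 × 90.535353 = 389,302.0186

$389,302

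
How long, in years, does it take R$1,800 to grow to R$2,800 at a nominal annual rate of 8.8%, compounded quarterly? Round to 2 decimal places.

Periodic rate i = 0.088/4 = 0.022.
n = ln(2800/1800) / ln(1+0.022) = ln(1.55556) / 0.021761 = 20.3034 quarters
= 20.3034/4 years

5.08 years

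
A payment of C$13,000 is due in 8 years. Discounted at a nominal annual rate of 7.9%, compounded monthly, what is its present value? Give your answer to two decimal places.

C$6,924.19

With 12 periods per year: i = 0.00658333, n = 96.
Discount factor = (1+0.00658333)^(−96) = 0.532630; PV = 13,000 × 0.532630 = 6,924.1867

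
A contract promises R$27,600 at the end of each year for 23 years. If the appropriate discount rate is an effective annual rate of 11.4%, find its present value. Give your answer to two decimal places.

R$221,891.61

Annuity factor a(23|0.114) = 8.039551; PV = 27600 × 8.039551 = 221,891.6085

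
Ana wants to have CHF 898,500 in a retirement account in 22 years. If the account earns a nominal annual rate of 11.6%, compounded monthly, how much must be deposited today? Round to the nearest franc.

CHF 70,880

i = 0.116/12 = 0.00966667 per month; n = 22·12 = 264.
PV = FV·(1+i)^(−n) = 898,500 × 0.078887 = 70,879.5852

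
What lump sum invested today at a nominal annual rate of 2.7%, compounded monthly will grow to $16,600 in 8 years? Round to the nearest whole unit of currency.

$13,378

i = 0.027/12 = 0.00225 per month; n = 8·12 = 96.
PV = 16,600 / (1 + 0.00225)^96 = 16,600 / 1.240801 = 13,378.4517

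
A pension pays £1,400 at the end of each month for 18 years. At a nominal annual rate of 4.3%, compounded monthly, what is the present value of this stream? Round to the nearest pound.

£210,272

i = 0.043/12 = 0.00358333 per month; n = 18·12 = 216.
PV = 1400 × [1 − (1+0.00358333)^(−216)] / 0.00358333 = 1400 × 150.194469 = 210,272.2564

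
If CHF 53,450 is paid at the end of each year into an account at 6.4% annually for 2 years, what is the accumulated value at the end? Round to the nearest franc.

FV = PMT · [(1+i)^n − 1] / i = 53450 · 2.064000 = 110,320.8000

CHF 110,321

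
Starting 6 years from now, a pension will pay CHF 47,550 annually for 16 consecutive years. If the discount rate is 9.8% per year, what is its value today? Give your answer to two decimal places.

PV at t=5 (ordinary 16-year annuity): 47550 × a(16|0.098) = 47550 × 7.917764 = 376,489.6990
Discount back 5 years: 376,489.6990 × (1+0.098)^(−5) = 376,489.6990 × 0.626597 = 235,907.3095

CHF 235,907.31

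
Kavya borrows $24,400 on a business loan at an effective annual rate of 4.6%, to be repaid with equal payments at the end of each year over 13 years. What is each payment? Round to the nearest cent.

$2,535.34

PMT = 24400 / ( [1 − (1+0.046)^(−13)] / 0.046 ) = 24400 / 9.623939 = 2,535.3443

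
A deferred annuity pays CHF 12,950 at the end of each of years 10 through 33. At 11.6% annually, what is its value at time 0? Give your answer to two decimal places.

CHF 38,590.52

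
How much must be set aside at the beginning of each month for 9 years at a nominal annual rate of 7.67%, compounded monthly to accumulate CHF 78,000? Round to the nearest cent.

i = 0.0767/12 = 0.00639167 per month; n = 9·12 = 108.
PMT = 78000 / ( [(1+0.00639167)^108 − 1] / 0.00639167 × (1+i) ) = 78000 / 155.869350 = 500.4191

CHF 500.42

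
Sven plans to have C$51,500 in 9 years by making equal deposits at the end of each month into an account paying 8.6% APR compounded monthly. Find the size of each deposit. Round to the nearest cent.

Periodic rate i = 0.086/12 = 0.00716667; n = 9 × 12 = 108 periods.
PMT = 51500 / ( [(1+0.00716667)^108 − 1] / 0.00716667 ) = 51500 / 162.201674 = 317.5060

C$317.51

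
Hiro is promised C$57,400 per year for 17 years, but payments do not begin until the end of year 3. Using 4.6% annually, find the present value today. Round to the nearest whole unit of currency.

C$609,540

PV at t=2 (ordinary 17-year annuity): 57400 × a(17|0.046) = 57400 × 11.618594 = 666,907.2975
Discount back 2 years: 666,907.2975 × (1+0.046)^(−2) = 666,907.2975 × 0.913980 = 609,539.8454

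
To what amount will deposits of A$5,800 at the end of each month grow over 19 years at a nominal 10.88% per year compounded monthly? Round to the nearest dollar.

A$4,368,803

i = 0.1088/12 = 0.00906667 per month; n = 19·12 = 228.
FV = PMT · [(1+i)^n − 1] / i = 5800 · 753.241850 = 4,368,802.7278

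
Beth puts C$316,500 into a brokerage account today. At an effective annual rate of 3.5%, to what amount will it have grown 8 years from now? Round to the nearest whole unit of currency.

C$416,770

FV = PV·(1+i)^n = 316,500 × 1.316809 = 416,770.0602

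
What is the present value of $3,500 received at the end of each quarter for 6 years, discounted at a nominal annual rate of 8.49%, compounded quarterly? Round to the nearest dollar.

$65,289

i = 0.0849/4 = 0.021225 per quarter; n = 6·4 = 24.
PV = PMT · [1 − (1+i)^(−n)] / i = 3500 · 18.654062 = 65,289.2184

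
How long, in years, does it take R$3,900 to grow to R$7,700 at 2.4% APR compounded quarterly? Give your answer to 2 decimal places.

Periodic rate i = 0.024/4 = 0.006.
n = ln(7700/3900) / ln(1+0.006) = ln(1.97436) / 0.005982 = 113.7137 quarters
= 113.7137/4 years

28.43 years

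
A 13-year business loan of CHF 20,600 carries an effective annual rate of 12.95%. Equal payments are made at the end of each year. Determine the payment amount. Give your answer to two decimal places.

CHF 3,357.04

PMT = 20600 / ( [1 − (1+0.1295)^(−13)] / 0.1295 ) = 20600 / 6.136351 = 3,357.0440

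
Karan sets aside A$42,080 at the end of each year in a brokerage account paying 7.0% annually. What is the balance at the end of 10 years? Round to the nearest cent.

A$581,396.13

FV = 42080 × [(1+0.07)^10 − 1] / 0.07 = 42080 × 13.816448 = 581,396.1302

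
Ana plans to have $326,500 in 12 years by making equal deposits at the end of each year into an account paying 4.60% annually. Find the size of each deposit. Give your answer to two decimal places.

FV-annuity factor = 15.553445; PMT = 326500 / 15.553445 = 20,992.1332

$20,992.13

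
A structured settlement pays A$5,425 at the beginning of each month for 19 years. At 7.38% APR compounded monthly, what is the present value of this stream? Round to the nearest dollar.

A$668,216

With 12 periods per year: i = 0.00615, n = 228.
PV = PMT · [1 − (1+i)^(−n)] / i × (1+i) = 5425 · 123.173387 = 668,215.6235
Payments are at the start of each period, so multiply by (1+i).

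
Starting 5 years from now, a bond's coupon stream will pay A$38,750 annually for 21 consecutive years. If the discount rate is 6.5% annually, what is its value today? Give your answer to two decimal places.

A$339,918.03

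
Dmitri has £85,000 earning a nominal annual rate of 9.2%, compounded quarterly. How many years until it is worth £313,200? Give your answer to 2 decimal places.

Periodic rate i = 0.092/4 = 0.023.
(1+i)^n = 313200/85000 = 3.68471, so n = ln 3.68471 / ln 1.023 = 57.3536 quarters
= 57.3536/4 years

14.34 years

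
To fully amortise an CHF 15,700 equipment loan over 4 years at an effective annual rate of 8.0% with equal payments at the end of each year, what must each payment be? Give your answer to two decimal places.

CHF 4,740.16

PMT = 15700 / ( [1 − (1+0.08)^(−4)] / 0.08 ) = 15700 / 3.312127 = 4,740.1566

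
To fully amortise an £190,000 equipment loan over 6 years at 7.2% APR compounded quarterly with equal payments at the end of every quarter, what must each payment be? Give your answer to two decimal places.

i = 0.072/4 = 0.018 per quarter; n = 6·4 = 24.
Annuity-PV factor = 19.349533; PMT = 190000 / 19.349533 = 9,819.3587

£9,819.36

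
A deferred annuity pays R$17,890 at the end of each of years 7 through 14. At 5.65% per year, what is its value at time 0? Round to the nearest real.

Value one period before first payment (t=6): 17890 × [1 − (1+0.0565)^(−8)] / 0.0565 = 17890 × 6.296734 = 112,648.5755
Discount back 6 years: 112,648.5755 × (1+0.0565)^(−6) = 112,648.5755 × 0.719090 = 81,004.4161

R$81,004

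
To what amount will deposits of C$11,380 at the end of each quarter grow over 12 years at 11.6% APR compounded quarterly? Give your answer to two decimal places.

C$1,155,270.06

Periodic rate i = 0.116/4 = 0.029; n = 12 × 4 = 48 periods.
Accumulation factor s(48|0.029) = 101.517580; FV = 11380 × 101.517580 = 1,155,270.0640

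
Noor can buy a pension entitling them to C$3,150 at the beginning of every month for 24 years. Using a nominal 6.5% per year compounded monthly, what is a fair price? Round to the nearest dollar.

C$461,306

i = 0.065/12 = 0.00541667 per month; n = 24·12 = 288.
Annuity factor a(288|0.00541667) × (1+i) = 146.446350; PV = 3150 × 146.446350 = 461,306.0011
(Beginning-of-period payments → annuity-due factor ×(1+i).)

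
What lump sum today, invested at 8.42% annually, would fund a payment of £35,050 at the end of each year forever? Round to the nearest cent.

PV = PMT / i = 35050 / 0.0842 = 416,270.7838

£416,270.78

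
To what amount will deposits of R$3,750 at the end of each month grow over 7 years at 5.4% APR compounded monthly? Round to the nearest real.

R$381,772

Periodic rate i = 0.054/12 = 0.0045; n = 7 × 12 = 84 periods.
FV = PMT · [(1+i)^n − 1] / i = 3750 · 101.805776 = 381,771.6585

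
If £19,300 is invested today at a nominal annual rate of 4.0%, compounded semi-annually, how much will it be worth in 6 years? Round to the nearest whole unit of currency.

i = 0.04/2 = 0.02 per half-year; n = 6·2 = 12.
FV = 19,300 × (1 + 0.02)^12 = 24,477.0666

£24,477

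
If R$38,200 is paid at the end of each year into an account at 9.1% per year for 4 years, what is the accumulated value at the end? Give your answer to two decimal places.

R$174,951.32

FV = PMT · [(1+i)^n − 1] / i = 38200 · 4.579878 = 174,951.3232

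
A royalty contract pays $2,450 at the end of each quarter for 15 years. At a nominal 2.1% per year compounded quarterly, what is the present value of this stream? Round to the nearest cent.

i = 0.021/4 = 0.00525 per quarter; n = 15·4 = 60.
Annuity factor a(60|0.00525) = 51.354198; PV = 2450 × 51.354198 = 125,817.7842

$125,817.78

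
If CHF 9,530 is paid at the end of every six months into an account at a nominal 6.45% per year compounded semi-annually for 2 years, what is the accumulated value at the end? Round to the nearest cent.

CHF 40,004.02

i = 0.0645/2 = 0.03225 per half-year; n = 2·2 = 4.
FV = PMT · [(1+i)^n − 1] / i = 9530 · 4.197694 = 40,004.0218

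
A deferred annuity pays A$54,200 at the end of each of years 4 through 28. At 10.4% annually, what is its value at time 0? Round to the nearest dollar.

Value one period before first payment (t=3): 54200 × [1 − (1+0.104)^(−25)] / 0.104 = 54200 × 8.804909 = 477,226.0806
PV₀ = 477,226.0806 / (1+0.104)^3 = 477,226.0806 / 1.345573 = 354,663.8710

A$354,664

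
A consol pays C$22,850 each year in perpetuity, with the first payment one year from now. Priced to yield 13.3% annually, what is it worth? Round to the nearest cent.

C$171,804.51

PV = C/r = 22850/0.133 = 171,804.5113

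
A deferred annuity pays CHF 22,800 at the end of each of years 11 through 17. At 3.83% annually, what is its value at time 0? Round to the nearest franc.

Value one period before first payment (t=10): 22800 × [1 − (1+0.0383)^(−7)] / 0.0383 = 22800 × 6.039944 = 137,710.7142
PV₀ = 137,710.7142 / (1+0.0383)^10 = 137,710.7142 / 1.456225 = 94,566.9082

CHF 94,567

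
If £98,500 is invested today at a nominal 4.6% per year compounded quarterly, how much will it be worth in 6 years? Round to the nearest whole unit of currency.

£129,604

i = 0.046/4 = 0.0115 per quarter; n = 6·4 = 24.
FV = 98,500 × (1 + 0.0115)^24 = 129,603.7361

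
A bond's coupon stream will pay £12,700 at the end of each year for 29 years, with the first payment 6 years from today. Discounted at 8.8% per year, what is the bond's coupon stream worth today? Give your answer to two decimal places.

PV at t=5 (ordinary 29-year annuity): 12700 × a(29|0.088) = 12700 × 10.378992 = 131,813.1995
Discount back 5 years: 131,813.1995 × (1+0.088)^(−5) = 131,813.1995 × 0.655927 = 86,459.8395

£86,459.84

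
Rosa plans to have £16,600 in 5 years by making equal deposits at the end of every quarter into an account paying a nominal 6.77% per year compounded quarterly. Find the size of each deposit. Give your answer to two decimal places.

£704.37

With 4 periods per year: i = 0.016925, n = 20.
PMT = 16600 / ( [(1+0.016925)^20 − 1] / 0.016925 ) = 16600 / 23.567127 = 704.3710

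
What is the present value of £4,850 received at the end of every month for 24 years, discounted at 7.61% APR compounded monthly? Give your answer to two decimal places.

With 12 periods per year: i = 0.00634167, n = 288.
Annuity factor a(288|0.00634167) = 132.154030; PV = 4850 × 132.154030 = 640,947.0437

£640,947.04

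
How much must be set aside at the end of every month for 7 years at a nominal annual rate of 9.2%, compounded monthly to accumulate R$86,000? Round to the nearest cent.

i = 0.092/12 = 0.00766667 per month; n = 7·12 = 84.
FV-annuity factor = 117.314488; PMT = 86000 / 117.314488 = 733.0723

R$733.07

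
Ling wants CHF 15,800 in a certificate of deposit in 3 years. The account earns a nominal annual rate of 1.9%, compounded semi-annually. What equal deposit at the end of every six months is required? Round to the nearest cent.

Periodic rate i = 0.019/2 = 0.0095; n = 3 × 2 = 6 periods.
PMT = 15800 / ( [(1+0.0095)^6 − 1] / 0.0095 ) = 15800 / 6.144318 = 2,571.4815

CHF 2,571.48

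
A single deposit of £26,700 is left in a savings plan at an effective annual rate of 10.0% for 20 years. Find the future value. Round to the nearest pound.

FV = PV·(1+i)^n = 26,700 × 6.727500 = 179,624.2486

£179,624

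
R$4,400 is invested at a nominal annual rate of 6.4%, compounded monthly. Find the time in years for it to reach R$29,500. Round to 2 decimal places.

Periodic rate i = 0.064/12 = 0.00533333.
n = ln(29500/4400) / ln(1+0.00533333) = ln(6.70455) / 0.005319 = 357.7229 months
= 357.7229/12 years

29.81 years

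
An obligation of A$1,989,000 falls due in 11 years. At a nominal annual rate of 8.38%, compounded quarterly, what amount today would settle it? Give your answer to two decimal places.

Periodic rate i = 0.0838/4 = 0.02095; n = 11 × 4 = 44 periods.
Discount factor = (1+0.02095)^(−44) = 0.401609; PV = 1,989,000 × 0.401609 = 798,799.8053

A$798,799.81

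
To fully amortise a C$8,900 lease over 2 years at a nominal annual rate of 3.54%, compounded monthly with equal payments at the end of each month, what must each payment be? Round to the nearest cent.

C$384.66

With 12 periods per year: i = 0.00295, n = 24.
PMT = 8900 / ( [1 − (1+0.00295)^(−24)] / 0.00295 ) = 8900 / 23.137183 = 384.6622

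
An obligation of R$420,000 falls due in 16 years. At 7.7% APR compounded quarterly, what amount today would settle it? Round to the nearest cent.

R$123,960.47

Periodic rate i = 0.077/4 = 0.01925; n = 16 × 4 = 64 periods.
PV = FV·(1+i)^(−n) = 420,000 × 0.295144 = 123,960.4666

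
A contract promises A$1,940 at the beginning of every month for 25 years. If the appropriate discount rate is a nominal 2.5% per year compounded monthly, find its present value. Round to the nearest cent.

i = 0.025/12 = 0.00208333 per month; n = 25·12 = 300.
Annuity factor a(300|0.00208333) × (1+i) = 223.371813; PV = 1940 × 223.371813 = 433,341.3177
(Beginning-of-period payments → annuity-due factor ×(1+i).)

A$433,341.32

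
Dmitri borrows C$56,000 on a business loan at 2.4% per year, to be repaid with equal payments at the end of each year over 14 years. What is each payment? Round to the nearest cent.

C$4,756.93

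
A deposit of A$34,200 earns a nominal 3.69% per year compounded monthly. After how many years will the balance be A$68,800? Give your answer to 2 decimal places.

18.97 years

Periodic rate i = 0.0369/12 = 0.003075.
n = ln(68800/34200) / ln(1+0.003075) = ln(2.01170) / 0.003070 = 227.6593 months
= 227.6593/12 years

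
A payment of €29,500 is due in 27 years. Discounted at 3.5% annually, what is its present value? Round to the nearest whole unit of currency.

€11,653

Discount factor = (1+0.035)^(−27) = 0.395012; PV = 29,500 × 0.395012 = 11,652.8611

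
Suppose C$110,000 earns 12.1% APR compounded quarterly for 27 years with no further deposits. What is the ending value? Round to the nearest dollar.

With 4 periods per year: i = 0.03025, n = 108.
FV = PV·(1+i)^n = 110,000 × 24.992132 = 2,749,134.5152

C$2,749,135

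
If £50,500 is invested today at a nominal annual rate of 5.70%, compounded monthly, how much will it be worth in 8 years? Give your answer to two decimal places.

£79,590.42

With 12 periods per year: i = 0.00475, n = 96.
FV = 50,500 × (1 + 0.00475)^96 = 79,590.4216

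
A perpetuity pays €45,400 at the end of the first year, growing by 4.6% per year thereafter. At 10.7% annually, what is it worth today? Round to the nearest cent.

€744,262.30

PV = D₁/(r − g) = 45400/(0.107 − 0.046) = 744,262.2951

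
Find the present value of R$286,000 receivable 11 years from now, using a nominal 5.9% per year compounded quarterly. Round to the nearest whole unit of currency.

R$150,165

With 4 periods per year: i = 0.01475, n = 44.
PV = FV·(1+i)^(−n) = 286,000 × 0.525051 = 150,164.5412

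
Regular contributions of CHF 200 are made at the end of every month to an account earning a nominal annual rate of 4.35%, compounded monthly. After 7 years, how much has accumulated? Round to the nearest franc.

Periodic rate i = 0.0435/12 = 0.003625; n = 7 × 12 = 84 periods.
Accumulation factor s(84|0.003625) = 97.986349; FV = 200 × 97.986349 = 19,597.2697

CHF 19,597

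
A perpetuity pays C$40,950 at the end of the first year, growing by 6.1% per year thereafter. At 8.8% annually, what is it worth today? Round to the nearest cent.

C$1,516,666.67

PV = PMT / (i − g) = 40950 / (0.088 − 0.061) = 40950 / 0.027000 = 1,516,666.6667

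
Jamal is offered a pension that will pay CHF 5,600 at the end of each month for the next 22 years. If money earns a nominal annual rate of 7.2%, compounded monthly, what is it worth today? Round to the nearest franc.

CHF 740,949

i = 0.072/12 = 0.006 per month; n = 22·12 = 264.
Annuity factor a(264|0.006) = 132.312308; PV = 5600 × 132.312308 = 740,948.9274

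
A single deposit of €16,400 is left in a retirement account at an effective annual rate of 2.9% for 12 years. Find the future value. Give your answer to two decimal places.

€23,111.51

FV = 16,400 × (1 + 0.029)^12 = 23,111.5113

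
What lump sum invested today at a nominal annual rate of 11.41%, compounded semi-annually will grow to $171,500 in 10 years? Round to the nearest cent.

$56,539.70

With 2 periods per year: i = 0.05705, n = 20.
Discount factor = (1+0.05705)^(−20) = 0.329678; PV = 171,500 × 0.329678 = 56,539.7018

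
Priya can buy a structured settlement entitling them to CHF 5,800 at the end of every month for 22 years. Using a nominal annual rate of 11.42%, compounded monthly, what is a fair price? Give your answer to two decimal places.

With 12 periods per year: i = 0.00951667, n = 264.
PV = PMT · [1 − (1+i)^(−n)] / i = 5800 · 96.457903 = 559,455.8393

CHF 559,455.84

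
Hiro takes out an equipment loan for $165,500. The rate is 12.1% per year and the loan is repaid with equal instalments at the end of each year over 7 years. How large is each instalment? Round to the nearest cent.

$36,379.05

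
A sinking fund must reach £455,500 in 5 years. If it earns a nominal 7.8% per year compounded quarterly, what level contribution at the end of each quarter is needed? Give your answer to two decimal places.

£18,840.40

With 4 periods per year: i = 0.0195, n = 20.
PMT = 455500 / ( [(1+0.0195)^20 − 1] / 0.0195 ) = 455500 / 24.176765 = 18,840.4028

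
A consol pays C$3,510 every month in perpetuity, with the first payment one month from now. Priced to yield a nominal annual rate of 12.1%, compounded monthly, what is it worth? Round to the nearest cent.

C$348,099.17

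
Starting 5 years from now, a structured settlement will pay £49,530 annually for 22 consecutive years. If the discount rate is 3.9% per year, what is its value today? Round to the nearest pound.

£620,110

Value one period before first payment (t=4): 49530 × [1 − (1+0.039)^(−22)] / 0.039 = 49530 × 14.590235 = 722,654.3452
PV₀ = 722,654.3452 / (1+0.039)^4 = 722,654.3452 / 1.165366 = 620,109.5620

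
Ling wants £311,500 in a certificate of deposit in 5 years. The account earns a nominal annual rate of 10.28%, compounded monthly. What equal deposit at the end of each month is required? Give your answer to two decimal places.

£3,992.94

Periodic rate i = 0.1028/12 = 0.00856667; n = 5 × 12 = 60 periods.
FV-annuity factor = 78.012786; PMT = 311500 / 78.012786 = 3,992.9352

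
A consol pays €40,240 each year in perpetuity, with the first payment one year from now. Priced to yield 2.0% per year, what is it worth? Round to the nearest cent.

€2,012,000.00

PV = PMT / i = 40240 / 0.02 = 2,012,000.0000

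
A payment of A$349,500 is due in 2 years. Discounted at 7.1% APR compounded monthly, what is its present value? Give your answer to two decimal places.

A$303,360.54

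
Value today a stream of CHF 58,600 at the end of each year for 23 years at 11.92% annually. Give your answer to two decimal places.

CHF 454,734.70

PV = 58600 × [1 − (1+0.1192)^(−23)] / 0.1192 = 58600 × 7.759978 = 454,734.7026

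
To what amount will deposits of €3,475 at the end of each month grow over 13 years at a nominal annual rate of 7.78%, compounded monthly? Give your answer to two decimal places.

€932,882.90

Periodic rate i = 0.0778/12 = 0.00648333; n = 13 × 12 = 156 periods.
Accumulation factor s(156|0.00648333) = 268.455510; FV = 3475 × 268.455510 = 932,882.8983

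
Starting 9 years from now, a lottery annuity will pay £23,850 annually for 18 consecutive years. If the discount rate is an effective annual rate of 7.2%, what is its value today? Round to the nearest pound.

£135,595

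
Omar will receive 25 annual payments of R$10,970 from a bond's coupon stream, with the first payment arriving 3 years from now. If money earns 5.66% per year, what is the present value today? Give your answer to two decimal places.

R$129,774.43

Value one period before first payment (t=2): 10970 × [1 − (1+0.0566)^(−25)] / 0.0566 = 10970 × 13.206986 = 144,880.6409
PV₀ = 144,880.6409 / (1+0.0566)^2 = 144,880.6409 / 1.116404 = 129,774.4347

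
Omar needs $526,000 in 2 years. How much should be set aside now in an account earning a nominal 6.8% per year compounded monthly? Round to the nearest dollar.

$459,292

i = 0.068/12 = 0.00566667 per month; n = 2·12 = 24.
Discount factor = (1+0.00566667)^(−24) = 0.873178; PV = 526,000 × 0.873178 = 459,291.5054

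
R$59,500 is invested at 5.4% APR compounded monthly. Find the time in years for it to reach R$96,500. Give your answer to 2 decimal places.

Periodic rate i = 0.054/12 = 0.0045.
n = ln(96500/59500) / ln(1+0.0045) = ln(1.62185) / 0.004490 = 107.7009 months
= 107.7009/12 years

8.98 years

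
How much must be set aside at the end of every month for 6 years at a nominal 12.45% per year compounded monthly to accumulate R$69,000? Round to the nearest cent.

R$649.29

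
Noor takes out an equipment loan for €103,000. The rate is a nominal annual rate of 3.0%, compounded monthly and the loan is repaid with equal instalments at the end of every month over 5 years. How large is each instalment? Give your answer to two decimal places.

i = 0.03/12 = 0.0025 per month; n = 5·12 = 60.
Annuity-PV factor = 55.652358; PMT = 103000 / 55.652358 = 1,850.7751

€1,850.78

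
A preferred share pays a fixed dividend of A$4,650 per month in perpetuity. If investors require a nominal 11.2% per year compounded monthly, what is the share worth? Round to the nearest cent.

Periodic rate i = 0.112/12 = 0.00933333.
PV = PMT / i = 4650 / 0.00933333 = 498,214.2857

A$498,214.29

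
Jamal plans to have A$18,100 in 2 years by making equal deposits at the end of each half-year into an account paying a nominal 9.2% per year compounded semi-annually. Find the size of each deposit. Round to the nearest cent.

With 2 periods per year: i = 0.046, n = 4.
PMT = 18100 / ( [(1+0.046)^4 − 1] / 0.046 ) = 18100 / 4.284561 = 4,224.4698

A$4,224.47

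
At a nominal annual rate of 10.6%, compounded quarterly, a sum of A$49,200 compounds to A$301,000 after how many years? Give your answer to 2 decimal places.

17.31 years

Periodic rate i = 0.106/4 = 0.0265.
(1+i)^n = 301000/49200 = 6.11789, so n = ln 6.11789 / ln 1.0265 = 69.2495 quarters
= 69.2495/4 years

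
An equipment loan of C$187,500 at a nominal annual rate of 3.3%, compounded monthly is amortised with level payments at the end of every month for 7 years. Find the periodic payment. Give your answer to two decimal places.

With 12 periods per year: i = 0.00275, n = 84.
Annuity-PV factor = 74.912307; PMT = 187500 / 74.912307 = 2,502.9265

C$2,502.93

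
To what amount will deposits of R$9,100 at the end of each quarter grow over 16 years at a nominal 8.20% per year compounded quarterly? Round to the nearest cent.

R$1,182,844.92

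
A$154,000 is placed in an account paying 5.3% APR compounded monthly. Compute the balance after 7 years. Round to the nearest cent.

With 12 periods per year: i = 0.00441667, n = 84.
FV = 154,000 × (1 + 0.00441667)^84 = 222,991.9596

A$222,991.96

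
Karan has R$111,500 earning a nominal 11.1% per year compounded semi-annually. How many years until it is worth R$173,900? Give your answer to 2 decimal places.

4.11 years

Periodic rate i = 0.111/2 = 0.0555.
n = ln(173900/111500) / ln(1+0.0555) = ln(1.55964) / 0.054015 = 8.2284 half-years
= 8.2284/2 years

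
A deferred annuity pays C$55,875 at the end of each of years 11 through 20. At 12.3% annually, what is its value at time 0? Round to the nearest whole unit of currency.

Value one period before first payment (t=10): 55875 × [1 − (1+0.123)^(−10)] / 0.123 = 55875 × 5.581507 = 311,866.6949
PV₀ = 311,866.6949 / (1+0.123)^10 = 311,866.6949 / 3.190051 = 97,762.3056

C$97,762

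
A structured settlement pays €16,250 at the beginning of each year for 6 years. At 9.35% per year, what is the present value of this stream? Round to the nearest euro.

€78,887

Annuity factor a(6|0.0935) × (1+i) = 4.854583; PV = 16250 × 4.854583 = 78,886.9759
Payments are at the start of each period, so multiply by (1+i).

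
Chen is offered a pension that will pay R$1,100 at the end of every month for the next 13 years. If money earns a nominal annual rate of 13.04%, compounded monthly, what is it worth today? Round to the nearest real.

R$82,475

i = 0.1304/12 = 0.0108667 per month; n = 13·12 = 156.
PV = 1100 × [1 − (1+0.0108667)^(−156)] / 0.0108667 = 1100 × 74.977106 = 82,474.8167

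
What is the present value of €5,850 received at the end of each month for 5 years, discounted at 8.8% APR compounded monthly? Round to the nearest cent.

€283,136.35

i = 0.088/12 = 0.00733333 per month; n = 5·12 = 60.
PV = PMT · [1 − (1+i)^(−n)] / i = 5850 · 48.399376 = 283,136.3478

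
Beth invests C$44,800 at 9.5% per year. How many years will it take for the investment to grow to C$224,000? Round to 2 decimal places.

n = ln(224000/44800) / ln(1+0.095) = ln(5.00000) / 0.090754 = 17.7340 years

17.73 years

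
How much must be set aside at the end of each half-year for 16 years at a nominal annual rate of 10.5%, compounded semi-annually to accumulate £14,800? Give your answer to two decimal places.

£187.60

Periodic rate i = 0.105/2 = 0.0525; n = 16 × 2 = 32 periods.
PMT = 14800 / ( [(1+0.0525)^32 − 1] / 0.0525 ) = 14800 / 78.889662 = 187.6038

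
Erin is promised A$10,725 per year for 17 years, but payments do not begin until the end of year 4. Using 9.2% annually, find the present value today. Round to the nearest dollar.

A$69,472

Value one period before first payment (t=3): 10725 × [1 − (1+0.092)^(−17)] / 0.092 = 10725 × 8.434967 = 90,465.0198
Discount back 3 years: 90,465.0198 × (1+0.092)^(−3) = 90,465.0198 × 0.767948 = 69,472.4744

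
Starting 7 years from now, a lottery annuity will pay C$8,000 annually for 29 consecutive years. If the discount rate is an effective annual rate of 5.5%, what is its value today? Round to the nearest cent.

C$83,160.18

PV at t=6 (ordinary 29-year annuity): 8000 × a(29|0.055) = 8000 × 14.333101 = 114,664.8092
PV₀ = 114,664.8092 / (1+0.055)^6 = 114,664.8092 / 1.378843 = 83,160.1751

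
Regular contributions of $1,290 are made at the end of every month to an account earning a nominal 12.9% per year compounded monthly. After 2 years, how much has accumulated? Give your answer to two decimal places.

i = 0.129/12 = 0.01075 per month; n = 2·12 = 24.
FV = 1290 × [(1+0.01075)^24 − 1] / 0.01075 = 1290 × 27.214687 = 35,106.9458

$35,106.95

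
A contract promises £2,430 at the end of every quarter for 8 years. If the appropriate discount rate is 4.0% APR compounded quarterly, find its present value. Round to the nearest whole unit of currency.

£66,265

Periodic rate i = 0.04/4 = 0.01; n = 8 × 4 = 32 periods.
Annuity factor a(32|0.01) = 27.269589; PV = 2430 × 27.269589 = 66,265.1024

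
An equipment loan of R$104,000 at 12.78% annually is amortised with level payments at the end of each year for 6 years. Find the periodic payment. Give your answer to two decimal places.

PMT = 104000 / ( [1 − (1+0.1278)^(−6)] / 0.1278 ) = 104000 / 4.022162 = 25,856.7439

R$25,856.74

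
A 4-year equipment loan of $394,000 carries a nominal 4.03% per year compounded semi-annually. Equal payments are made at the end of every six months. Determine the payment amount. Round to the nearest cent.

$53,819.64

i = 0.0403/2 = 0.02015 per half-year; n = 4·2 = 8.
Annuity-PV factor = 7.320748; PMT = 394000 / 7.320748 = 53,819.6375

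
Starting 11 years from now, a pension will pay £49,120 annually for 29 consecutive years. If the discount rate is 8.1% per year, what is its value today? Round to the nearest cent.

£249,223.59

PV at t=10 (ordinary 29-year annuity): 49120 × a(29|0.081) = 49120 × 11.055738 = 543,057.8497
PV₀ = 543,057.8497 / (1+0.081)^10 = 543,057.8497 / 2.178999 = 249,223.5949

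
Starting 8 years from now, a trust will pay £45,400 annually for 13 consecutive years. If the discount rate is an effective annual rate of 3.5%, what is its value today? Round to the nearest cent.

£367,642.81

Value one period before first payment (t=7): 45400 × [1 − (1+0.035)^(−13)] / 0.035 = 45400 × 10.302738 = 467,744.3273
PV₀ = 467,744.3273 / (1+0.035)^7 = 467,744.3273 / 1.272279 = 367,642.8132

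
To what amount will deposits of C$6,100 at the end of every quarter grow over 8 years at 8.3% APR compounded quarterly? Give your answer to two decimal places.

i = 0.083/4 = 0.02075 per quarter; n = 8·4 = 32.
Accumulation factor s(32|0.02075) = 44.789968; FV = 6100 × 44.789968 = 273,218.8029

C$273,218.80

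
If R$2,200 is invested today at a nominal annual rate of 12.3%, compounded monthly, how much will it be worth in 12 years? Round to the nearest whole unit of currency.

R$9,554

With 12 periods per year: i = 0.01025, n = 144.
FV = PV·(1+i)^n = 2,200 × 4.342659 = 9,553.8494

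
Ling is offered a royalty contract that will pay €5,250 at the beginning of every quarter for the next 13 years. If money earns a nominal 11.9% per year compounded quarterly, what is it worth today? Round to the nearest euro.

Periodic rate i = 0.119/4 = 0.02975; n = 13 × 4 = 52 periods.
PV = PMT · [1 − (1+i)^(−n)] / i × (1+i) = 5250 · 27.076572 = 142,152.0049
(annuity-due: payments at period start, so ×(1+i).)

€142,152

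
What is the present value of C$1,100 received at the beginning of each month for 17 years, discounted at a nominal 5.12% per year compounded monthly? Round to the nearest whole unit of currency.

With 12 periods per year: i = 0.00426667, n = 204.
PV = 1100 × [1 − (1+0.00426667)^(−204)] / 0.00426667 × (1+i) = 1100 × 136.621033 = 150,283.1363
(Beginning-of-period payments → annuity-due factor ×(1+i).)

C$150,283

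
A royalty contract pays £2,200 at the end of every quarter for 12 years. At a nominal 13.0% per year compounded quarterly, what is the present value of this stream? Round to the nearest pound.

With 4 periods per year: i = 0.0325, n = 48.
PV = 2200 × [1 − (1+0.0325)^(−48)] / 0.0325 = 2200 × 24.141059 = 53,110.3302

£53,110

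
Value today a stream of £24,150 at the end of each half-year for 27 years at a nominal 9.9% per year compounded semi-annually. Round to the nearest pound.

i = 0.099/2 = 0.0495 per half-year; n = 27·2 = 54.
PV = 24150 × [1 − (1+0.0495)^(−54)] / 0.0495 = 24150 × 18.714911 = 451,965.0988

£451,965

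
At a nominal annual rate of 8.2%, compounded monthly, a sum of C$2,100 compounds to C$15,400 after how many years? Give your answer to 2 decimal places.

Periodic rate i = 0.082/12 = 0.00683333.
n = ln(15400/2100) / ln(1+0.00683333) = ln(7.33333) / 0.006810 = 292.5702 months
= 292.5702/12 years

24.38 years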